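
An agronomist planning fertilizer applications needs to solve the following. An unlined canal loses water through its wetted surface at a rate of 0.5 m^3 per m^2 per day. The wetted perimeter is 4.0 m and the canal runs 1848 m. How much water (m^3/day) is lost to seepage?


S = C * P * L
  = 0.5 * 4.0 * 1848
  = 3696 m^3/day


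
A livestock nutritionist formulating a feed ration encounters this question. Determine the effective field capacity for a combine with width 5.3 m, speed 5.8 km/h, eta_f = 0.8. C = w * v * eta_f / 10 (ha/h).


C = w * v * eta_f / 10
  = 5.3 * 5.8 * 0.8 / 10
  = 24.59 / 10
  = 2.46 ha/h


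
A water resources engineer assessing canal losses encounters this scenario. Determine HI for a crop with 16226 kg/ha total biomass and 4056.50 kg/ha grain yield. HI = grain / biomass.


HI = grain_yield / biomass
   = 4056.50 / 16226
   = 0.25


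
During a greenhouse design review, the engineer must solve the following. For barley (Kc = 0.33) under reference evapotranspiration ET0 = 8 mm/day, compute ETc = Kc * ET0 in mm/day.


ETc = Kc * ET0
    = 0.33 * 8
    = 2.64 mm/day


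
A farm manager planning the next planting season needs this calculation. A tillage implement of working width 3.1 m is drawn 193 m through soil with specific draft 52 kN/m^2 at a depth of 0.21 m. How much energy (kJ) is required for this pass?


E = k * d * w * L
  = 52 * 0.21 * 3.1 * 193
  = 6533.44 kJ


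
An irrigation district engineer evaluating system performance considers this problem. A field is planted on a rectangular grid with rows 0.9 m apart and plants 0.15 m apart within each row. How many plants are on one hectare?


D = 10000 / (row_sp * plant_sp)
  = 10000 / (0.9 * 0.15)
  = 10000 / 0.1350
  = 74074.07 plants/ha


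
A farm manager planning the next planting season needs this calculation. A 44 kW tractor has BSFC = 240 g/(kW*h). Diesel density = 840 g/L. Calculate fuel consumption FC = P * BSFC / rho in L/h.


FC = P * BSFC / rho_fuel
   = 44 * 240 / 840
   = 10560 / 840
   = 12.57 L/h


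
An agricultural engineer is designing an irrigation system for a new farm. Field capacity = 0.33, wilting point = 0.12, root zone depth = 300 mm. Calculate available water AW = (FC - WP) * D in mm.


AW = (FC - WP) * D
   = (0.33 - 0.12) * 300
   = 0.21 * 300
   = 63 mm


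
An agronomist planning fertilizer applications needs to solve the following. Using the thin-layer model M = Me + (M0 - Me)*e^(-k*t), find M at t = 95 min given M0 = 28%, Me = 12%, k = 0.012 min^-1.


M = Me + (M0 - Me) * e^(-k*t)
  = 12 + (28 - 12) * e^(-0.012*95)
  = 12 + 16 * e^(-1.140)
  = 12 + 16 * 0.31982
  = 12 + 5.1171
  = 17.12%


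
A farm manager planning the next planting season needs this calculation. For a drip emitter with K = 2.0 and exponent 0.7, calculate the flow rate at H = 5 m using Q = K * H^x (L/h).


Q = K * H^x
  = 2.0 * 5^0.7
  = 2.0 * 3.0852
  = 6.17 L/h


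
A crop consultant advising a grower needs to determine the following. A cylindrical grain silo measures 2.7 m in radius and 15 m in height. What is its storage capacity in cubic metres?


V = pi * r^2 * h
  = pi * 2.7^2 * 15
  = pi * 7.29 * 15
  = 343.53 m^3


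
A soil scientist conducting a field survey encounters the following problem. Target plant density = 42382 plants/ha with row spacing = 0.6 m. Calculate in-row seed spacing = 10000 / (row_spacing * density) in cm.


spacing = 10000 / (row_sp * density)
        = 10000 / (0.6 * 42382)
        = 10000 / 25429.20
        = 0.39325 m = 39.32 cm


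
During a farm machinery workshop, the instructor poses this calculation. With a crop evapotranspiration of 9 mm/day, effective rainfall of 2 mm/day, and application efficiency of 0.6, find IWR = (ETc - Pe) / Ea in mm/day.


IWR = (ETc - Pe) / Ea
    = (9 - 2) / 0.6
    = 7 / 0.6
    = 11.67 mm/day


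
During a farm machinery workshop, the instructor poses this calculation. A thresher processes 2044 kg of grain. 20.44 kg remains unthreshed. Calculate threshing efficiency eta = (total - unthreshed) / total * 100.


eta = (total - unthreshed) / total * 100
    = (2044 - 20.44) / 2044 * 100
    = 2023.56 / 2044 * 100
    = 99%


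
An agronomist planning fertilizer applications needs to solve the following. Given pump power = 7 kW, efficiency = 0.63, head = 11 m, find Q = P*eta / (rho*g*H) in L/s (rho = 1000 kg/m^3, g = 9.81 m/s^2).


Q = (P * 1000 * eta) / (rho * g * H)
  = (7 * 1000 * 0.63) / (1000 * 9.81 * 11)
  = 4410 / 107910
  = 0.04087 m^3/s = 40.87 L/s


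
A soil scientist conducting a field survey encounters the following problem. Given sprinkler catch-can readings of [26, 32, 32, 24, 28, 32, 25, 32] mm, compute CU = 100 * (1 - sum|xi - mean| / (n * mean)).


xbar = 231 / 8 = 28.875
sum|xi - xbar| = 25
CU = 100 * (1 - 25 / (8 * 28.875))
   = 100 * (1 - 0.1082)
   = 89.18%


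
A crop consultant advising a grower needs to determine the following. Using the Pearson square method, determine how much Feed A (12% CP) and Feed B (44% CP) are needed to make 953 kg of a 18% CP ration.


parts_A = CP_b - target = 44 - 18 = 26
parts_B = target - CP_a = 18 - 12 = 6
total_parts = 26 + 6 = 32
Feed A = 953 * 26 / 32 = 774.31 kg
Feed B = 953 * 6 / 32 = 178.69 kg

774.31 kg


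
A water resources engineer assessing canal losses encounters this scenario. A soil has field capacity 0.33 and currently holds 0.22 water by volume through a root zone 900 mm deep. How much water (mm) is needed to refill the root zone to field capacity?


SMD = (FC - theta) * D
    = (0.33 - 0.22) * 900
    = 0.110 * 900
    = 99 mm


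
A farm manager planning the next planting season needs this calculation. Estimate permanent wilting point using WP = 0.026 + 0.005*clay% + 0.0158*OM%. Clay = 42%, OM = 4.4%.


WP = 0.026 + 0.005*42 + 0.0158*4.4
   = 0.026 + 0.2100 + 0.0695
   = 0.3055


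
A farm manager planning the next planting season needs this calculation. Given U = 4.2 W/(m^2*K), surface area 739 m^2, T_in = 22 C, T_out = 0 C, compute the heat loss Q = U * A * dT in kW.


dT = 22 - (0) = 22 K
Q = U * A * dT
  = 4.2 * 739 * 22
  = 68283.60 W = 68.28 kW


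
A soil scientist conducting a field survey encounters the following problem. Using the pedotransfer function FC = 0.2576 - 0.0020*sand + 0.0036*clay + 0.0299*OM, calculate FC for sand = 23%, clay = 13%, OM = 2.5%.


FC = 0.2576 - 0.0020*23 + 0.0036*13 + 0.0299*2.5
   = 0.2576 - 0.0460 + 0.0468 + 0.0748
   = 0.3332


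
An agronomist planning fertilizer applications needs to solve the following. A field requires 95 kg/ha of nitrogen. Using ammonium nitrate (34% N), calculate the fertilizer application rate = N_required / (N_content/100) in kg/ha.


Rate = N_required / (N_content / 100)
     = 95 / (34 / 100)
     = 95 / 0.34
     = 279.41 kg/ha


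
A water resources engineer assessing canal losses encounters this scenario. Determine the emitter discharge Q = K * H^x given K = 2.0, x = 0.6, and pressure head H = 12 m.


Q = K * H^x
  = 2.0 * 12^0.6
  = 2.0 * 4.4413
  = 8.88 L/h


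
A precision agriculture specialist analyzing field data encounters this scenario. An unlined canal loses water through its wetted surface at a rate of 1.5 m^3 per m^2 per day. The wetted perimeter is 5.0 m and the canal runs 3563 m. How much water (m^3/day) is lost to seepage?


S = C * P * L
  = 1.5 * 5.0 * 3563
  = 26722.50 m^3/day


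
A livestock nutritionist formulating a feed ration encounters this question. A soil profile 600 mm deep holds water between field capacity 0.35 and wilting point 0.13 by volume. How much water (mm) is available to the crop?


AW = (FC - WP) * D
   = (0.35 - 0.13) * 600
   = 0.22 * 600
   = 132 mm


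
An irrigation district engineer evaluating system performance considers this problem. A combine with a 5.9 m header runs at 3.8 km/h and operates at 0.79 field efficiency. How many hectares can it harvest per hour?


C = w * v * eta_f / 10
  = 5.9 * 3.8 * 0.79 / 10
  = 17.71 / 10
  = 1.77 ha/h


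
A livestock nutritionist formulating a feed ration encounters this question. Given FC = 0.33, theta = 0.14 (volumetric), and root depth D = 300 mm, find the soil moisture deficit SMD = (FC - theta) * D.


SMD = (FC - theta) * D
    = (0.33 - 0.14) * 300
    = 0.190 * 300
    = 57 mm


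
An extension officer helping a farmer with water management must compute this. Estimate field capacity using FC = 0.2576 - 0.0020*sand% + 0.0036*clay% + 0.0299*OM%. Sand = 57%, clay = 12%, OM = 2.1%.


FC = 0.2576 - 0.0020*57 + 0.0036*12 + 0.0299*2.1
   = 0.2576 - 0.1140 + 0.0432 + 0.0628
   = 0.2496


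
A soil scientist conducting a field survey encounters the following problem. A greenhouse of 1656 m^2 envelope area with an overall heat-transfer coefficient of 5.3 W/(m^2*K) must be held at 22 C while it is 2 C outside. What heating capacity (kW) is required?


dT = 22 - (2) = 20 K
Q = U * A * dT
  = 5.3 * 1656 * 20
  = 175536 W = 175.54 kW


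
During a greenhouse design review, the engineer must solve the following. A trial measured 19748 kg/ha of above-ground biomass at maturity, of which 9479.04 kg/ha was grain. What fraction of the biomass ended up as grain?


HI = grain_yield / biomass
   = 9479.04 / 19748
   = 0.48


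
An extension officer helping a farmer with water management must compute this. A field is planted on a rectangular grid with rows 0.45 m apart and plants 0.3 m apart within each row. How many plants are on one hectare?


D = 10000 / (row_sp * plant_sp)
  = 10000 / (0.45 * 0.3)
  = 10000 / 0.1350
  = 74074.07 plants/ha


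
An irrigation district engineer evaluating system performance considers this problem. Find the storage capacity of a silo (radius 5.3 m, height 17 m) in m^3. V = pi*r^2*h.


V = pi * r^2 * h
  = pi * 5.3^2 * 17
  = pi * 28.09 * 17
  = 1500.20 m^3


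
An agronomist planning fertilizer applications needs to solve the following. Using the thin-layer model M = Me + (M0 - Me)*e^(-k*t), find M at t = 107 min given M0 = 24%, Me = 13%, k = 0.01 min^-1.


M = Me + (M0 - Me) * e^(-k*t)
  = 13 + (24 - 13) * e^(-0.01*107)
  = 13 + 11 * e^(-1.070)
  = 13 + 11 * 0.34301
  = 13 + 3.7731
  = 16.77%


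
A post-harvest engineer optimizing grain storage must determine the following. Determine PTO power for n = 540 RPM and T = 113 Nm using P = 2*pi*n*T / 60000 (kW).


P = 2*pi*n*T / 60000
  = 2*pi * 540 * 113 / 60000
  = 383399.97 / 60000
  = 6.39 kW


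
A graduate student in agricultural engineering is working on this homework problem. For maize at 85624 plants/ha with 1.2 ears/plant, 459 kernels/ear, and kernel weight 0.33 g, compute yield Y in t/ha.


Y = density * ears * kernels * kw
  = 85624 * 1.2 * 459 * 0.33 g/ha
  = 15563360.74 g/ha
  = 15563.36 kg/ha = 15.56 t/ha


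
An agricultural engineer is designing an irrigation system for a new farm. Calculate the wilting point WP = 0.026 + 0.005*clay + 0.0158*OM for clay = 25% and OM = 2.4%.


WP = 0.026 + 0.005*25 + 0.0158*2.4
   = 0.026 + 0.1250 + 0.0379
   = 0.1889


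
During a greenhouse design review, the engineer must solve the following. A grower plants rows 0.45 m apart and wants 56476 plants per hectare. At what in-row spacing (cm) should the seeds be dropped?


spacing = 10000 / (row_sp * density)
        = 10000 / (0.45 * 56476)
        = 10000 / 25414.20
        = 0.39348 m = 39.35 cm


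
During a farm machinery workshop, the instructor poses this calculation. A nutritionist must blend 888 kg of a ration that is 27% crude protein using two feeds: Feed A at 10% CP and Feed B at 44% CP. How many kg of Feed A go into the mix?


parts_A = CP_b - target = 44 - 27 = 17
parts_B = target - CP_a = 27 - 10 = 17
total_parts = 17 + 17 = 34
Feed A = 888 * 17 / 34 = 444 kg
Feed B = 888 * 17 / 34 = 444 kg


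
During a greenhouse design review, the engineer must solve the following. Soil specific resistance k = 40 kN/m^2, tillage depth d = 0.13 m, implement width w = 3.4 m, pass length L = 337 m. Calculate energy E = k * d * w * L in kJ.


E = k * d * w * L
  = 40 * 0.13 * 3.4 * 337
  = 5958.16 kJ


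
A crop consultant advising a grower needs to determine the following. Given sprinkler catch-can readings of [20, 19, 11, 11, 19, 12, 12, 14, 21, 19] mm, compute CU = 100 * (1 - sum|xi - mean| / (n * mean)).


xbar = 158 / 10 = 15.800
sum|xi - xbar| = 38
CU = 100 * (1 - 38 / (10 * 15.800))
   = 100 * (1 - 0.2405)
   = 75.95%


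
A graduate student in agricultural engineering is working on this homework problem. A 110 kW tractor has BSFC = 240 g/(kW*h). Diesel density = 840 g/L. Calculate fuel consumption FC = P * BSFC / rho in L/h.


FC = P * BSFC / rho_fuel
   = 110 * 240 / 840
   = 26400 / 840
   = 31.43 L/h


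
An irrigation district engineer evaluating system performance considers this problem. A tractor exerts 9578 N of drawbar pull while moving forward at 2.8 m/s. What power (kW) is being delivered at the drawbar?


P = F * v / 1000
  = 9578 * 2.8 / 1000
  = 26818.40 / 1000
  = 26.82 kW


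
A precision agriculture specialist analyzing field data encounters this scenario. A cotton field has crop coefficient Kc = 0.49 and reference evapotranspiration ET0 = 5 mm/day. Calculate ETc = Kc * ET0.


ETc = Kc * ET0
    = 0.49 * 5
    = 2.45 mm/day


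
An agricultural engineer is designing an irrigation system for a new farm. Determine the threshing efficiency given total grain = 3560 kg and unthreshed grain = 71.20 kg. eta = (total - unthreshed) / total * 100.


eta = (total - unthreshed) / total * 100
    = (3560 - 71.20) / 3560 * 100
    = 3488.80 / 3560 * 100
    = 98%


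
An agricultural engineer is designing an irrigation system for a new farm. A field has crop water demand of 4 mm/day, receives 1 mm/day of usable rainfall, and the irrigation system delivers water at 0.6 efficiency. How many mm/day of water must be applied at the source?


IWR = (ETc - Pe) / Ea
    = (4 - 1) / 0.6
    = 3 / 0.6
    = 5 mm/day


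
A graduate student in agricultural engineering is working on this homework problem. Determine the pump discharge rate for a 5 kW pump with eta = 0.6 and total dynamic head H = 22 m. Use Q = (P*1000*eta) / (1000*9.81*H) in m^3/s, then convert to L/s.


Q = (P * 1000 * eta) / (rho * g * H)
  = (5 * 1000 * 0.6) / (1000 * 9.81 * 22)
  = 3000 / 215820
  = 0.01390 m^3/s = 13.90 L/s


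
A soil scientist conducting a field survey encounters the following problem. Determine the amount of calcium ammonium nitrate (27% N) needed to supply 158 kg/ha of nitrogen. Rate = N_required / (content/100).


Rate = N_required / (N_content / 100)
     = 158 / (27 / 100)
     = 158 / 0.27
     = 585.19 kg/ha


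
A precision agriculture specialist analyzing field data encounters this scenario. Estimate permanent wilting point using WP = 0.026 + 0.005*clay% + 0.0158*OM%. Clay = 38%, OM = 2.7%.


WP = 0.026 + 0.005*38 + 0.0158*2.7
   = 0.026 + 0.1900 + 0.0427
   = 0.2587


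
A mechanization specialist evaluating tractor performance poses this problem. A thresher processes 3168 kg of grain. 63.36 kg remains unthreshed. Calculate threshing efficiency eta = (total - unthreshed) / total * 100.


eta = (total - unthreshed) / total * 100
    = (3168 - 63.36) / 3168 * 100
    = 3104.64 / 3168 * 100
    = 98%


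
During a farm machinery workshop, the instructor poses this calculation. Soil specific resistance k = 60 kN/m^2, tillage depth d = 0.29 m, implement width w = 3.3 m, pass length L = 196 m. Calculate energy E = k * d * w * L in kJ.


E = k * d * w * L
  = 60 * 0.29 * 3.3 * 196
  = 11254.32 kJ


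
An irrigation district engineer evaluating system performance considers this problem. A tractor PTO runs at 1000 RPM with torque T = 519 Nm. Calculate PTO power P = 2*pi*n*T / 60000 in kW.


P = 2*pi*n*T / 60000
  = 2*pi * 1000 * 519 / 60000
  = 3260973.17 / 60000
  = 54.35 kW


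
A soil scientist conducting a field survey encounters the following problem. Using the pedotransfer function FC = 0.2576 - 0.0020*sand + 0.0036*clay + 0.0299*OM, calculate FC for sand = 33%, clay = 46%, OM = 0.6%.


FC = 0.2576 - 0.0020*33 + 0.0036*46 + 0.0299*0.6
   = 0.2576 - 0.0660 + 0.1656 + 0.0179
   = 0.3751


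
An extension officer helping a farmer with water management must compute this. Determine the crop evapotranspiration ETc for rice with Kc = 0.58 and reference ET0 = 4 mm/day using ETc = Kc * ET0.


ETc = Kc * ET0
    = 0.58 * 4
    = 2.32 mm/day


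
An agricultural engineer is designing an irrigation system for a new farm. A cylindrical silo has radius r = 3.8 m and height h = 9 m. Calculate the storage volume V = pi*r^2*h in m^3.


V = pi * r^2 * h
  = pi * 3.8^2 * 9
  = pi * 14.44 * 9
  = 408.28 m^3


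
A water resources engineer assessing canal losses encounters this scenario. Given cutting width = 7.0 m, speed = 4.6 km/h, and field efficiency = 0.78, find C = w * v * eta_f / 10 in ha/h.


C = w * v * eta_f / 10
  = 7.0 * 4.6 * 0.78 / 10
  = 25.12 / 10
  = 2.51 ha/h


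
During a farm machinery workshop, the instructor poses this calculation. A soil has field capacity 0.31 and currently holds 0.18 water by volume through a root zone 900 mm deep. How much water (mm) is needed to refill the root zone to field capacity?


SMD = (FC - theta) * D
    = (0.31 - 0.18) * 900
    = 0.130 * 900
    = 117 mm


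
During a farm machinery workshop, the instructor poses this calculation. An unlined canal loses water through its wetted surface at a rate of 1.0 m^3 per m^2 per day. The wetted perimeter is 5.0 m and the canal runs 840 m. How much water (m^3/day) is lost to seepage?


S = C * P * L
  = 1.0 * 5.0 * 840
  = 4200 m^3/day


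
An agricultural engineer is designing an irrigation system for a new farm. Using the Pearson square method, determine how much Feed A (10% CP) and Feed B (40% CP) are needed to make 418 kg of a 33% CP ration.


parts_A = CP_b - target = 40 - 33 = 7
parts_B = target - CP_a = 33 - 10 = 23
total_parts = 7 + 23 = 30
Feed A = 418 * 7 / 30 = 97.53 kg
Feed B = 418 * 23 / 30 = 320.47 kg

97.53 kg


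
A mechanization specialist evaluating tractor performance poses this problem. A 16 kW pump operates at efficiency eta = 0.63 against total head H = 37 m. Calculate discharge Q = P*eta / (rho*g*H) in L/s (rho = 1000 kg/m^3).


Q = (P * 1000 * eta) / (rho * g * H)
  = (16 * 1000 * 0.63) / (1000 * 9.81 * 37)
  = 10080 / 362970
  = 0.02777 m^3/s = 27.77 L/s


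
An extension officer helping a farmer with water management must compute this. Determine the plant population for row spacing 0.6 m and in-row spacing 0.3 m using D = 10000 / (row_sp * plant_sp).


D = 10000 / (row_sp * plant_sp)
  = 10000 / (0.6 * 0.3)
  = 10000 / 0.1800
  = 55555.56 plants/ha


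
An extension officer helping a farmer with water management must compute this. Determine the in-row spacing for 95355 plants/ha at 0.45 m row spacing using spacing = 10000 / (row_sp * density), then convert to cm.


spacing = 10000 / (row_sp * density)
        = 10000 / (0.45 * 95355)
        = 10000 / 42909.75
        = 0.23305 m = 23.30 cm


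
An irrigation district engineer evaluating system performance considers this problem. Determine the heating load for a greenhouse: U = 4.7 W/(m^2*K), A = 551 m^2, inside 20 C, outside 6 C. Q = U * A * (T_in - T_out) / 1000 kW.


dT = 20 - (6) = 14 K
Q = U * A * dT
  = 4.7 * 551 * 14
  = 36255.80 W = 36.26 kW


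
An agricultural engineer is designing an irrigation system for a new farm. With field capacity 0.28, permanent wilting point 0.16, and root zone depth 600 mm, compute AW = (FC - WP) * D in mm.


AW = (FC - WP) * D
   = (0.28 - 0.16) * 600
   = 0.12 * 600
   = 72 mm


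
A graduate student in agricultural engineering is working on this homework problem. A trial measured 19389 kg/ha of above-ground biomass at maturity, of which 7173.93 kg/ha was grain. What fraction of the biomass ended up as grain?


HI = grain_yield / biomass
   = 7173.93 / 19389
   = 0.37


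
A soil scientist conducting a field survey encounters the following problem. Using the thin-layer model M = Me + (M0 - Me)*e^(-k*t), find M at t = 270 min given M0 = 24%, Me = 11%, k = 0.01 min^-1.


M = Me + (M0 - Me) * e^(-k*t)
  = 11 + (24 - 11) * e^(-0.01*270)
  = 11 + 13 * e^(-2.700)
  = 11 + 13 * 0.06721
  = 11 + 0.8737
  = 11.87%


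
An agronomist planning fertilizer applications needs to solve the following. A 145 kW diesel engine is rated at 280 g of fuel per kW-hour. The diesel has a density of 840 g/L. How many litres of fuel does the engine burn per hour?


FC = P * BSFC / rho_fuel
   = 145 * 280 / 840
   = 40600 / 840
   = 48.33 L/h


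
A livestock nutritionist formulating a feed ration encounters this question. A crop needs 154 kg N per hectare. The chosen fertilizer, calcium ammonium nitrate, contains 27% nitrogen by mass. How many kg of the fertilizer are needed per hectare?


Rate = N_required / (N_content / 100)
     = 154 / (27 / 100)
     = 154 / 0.27
     = 570.37 kg/ha


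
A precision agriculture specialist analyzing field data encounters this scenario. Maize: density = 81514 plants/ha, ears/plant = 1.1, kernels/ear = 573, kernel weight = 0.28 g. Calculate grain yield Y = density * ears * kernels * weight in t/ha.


Y = density * ears * kernels * kw
  = 81514 * 1.1 * 573 * 0.28 g/ha
  = 14385916.78 g/ha
  = 14385.92 kg/ha = 14.39 t/ha


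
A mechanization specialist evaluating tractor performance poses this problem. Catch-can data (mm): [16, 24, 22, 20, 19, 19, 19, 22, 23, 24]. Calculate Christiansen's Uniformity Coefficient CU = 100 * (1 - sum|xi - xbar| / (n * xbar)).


xbar = 208 / 10 = 20.800
sum|xi - xbar| = 22
CU = 100 * (1 - 22 / (10 * 20.800))
   = 100 * (1 - 0.1058)
   = 89.42%


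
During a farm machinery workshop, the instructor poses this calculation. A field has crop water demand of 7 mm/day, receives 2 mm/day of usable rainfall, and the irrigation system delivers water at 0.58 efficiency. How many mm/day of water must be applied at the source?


IWR = (ETc - Pe) / Ea
    = (7 - 2) / 0.58
    = 5 / 0.58
    = 8.62 mm/day


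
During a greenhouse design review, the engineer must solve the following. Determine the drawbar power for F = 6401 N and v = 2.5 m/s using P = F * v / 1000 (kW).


P = F * v / 1000
  = 6401 * 2.5 / 1000
  = 16002.50 / 1000
  = 16.00 kW


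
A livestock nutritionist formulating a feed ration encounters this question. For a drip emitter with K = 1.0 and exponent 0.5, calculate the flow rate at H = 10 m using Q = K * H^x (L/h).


Q = K * H^x
  = 1.0 * 10^0.5
  = 1.0 * 3.1623
  = 3.16 L/h


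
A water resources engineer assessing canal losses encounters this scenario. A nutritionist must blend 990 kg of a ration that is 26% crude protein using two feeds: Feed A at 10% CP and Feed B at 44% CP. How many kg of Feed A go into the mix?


parts_A = CP_b - target = 44 - 26 = 18
parts_B = target - CP_a = 26 - 10 = 16
total_parts = 18 + 16 = 34
Feed A = 990 * 18 / 34 = 524.12 kg
Feed B = 990 * 16 / 34 = 465.88 kg

524.12 kg


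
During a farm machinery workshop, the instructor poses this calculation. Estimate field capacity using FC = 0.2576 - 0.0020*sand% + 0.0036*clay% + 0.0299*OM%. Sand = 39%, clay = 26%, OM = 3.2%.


FC = 0.2576 - 0.0020*39 + 0.0036*26 + 0.0299*3.2
   = 0.2576 - 0.0780 + 0.0936 + 0.0957
   = 0.3689


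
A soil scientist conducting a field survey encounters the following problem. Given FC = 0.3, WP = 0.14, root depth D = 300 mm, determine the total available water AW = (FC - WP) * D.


AW = (FC - WP) * D
   = (0.3 - 0.14) * 300
   = 0.16 * 300
   = 48 mm


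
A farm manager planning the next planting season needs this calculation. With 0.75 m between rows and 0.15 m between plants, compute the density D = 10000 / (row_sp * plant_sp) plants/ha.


D = 10000 / (row_sp * plant_sp)
  = 10000 / (0.75 * 0.15)
  = 10000 / 0.1125
  = 88888.89 plants/ha


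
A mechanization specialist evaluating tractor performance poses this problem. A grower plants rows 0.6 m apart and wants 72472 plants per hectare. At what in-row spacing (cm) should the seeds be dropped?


spacing = 10000 / (row_sp * density)
        = 10000 / (0.6 * 72472)
        = 10000 / 43483.20
        = 0.22997 m = 23.00 cm


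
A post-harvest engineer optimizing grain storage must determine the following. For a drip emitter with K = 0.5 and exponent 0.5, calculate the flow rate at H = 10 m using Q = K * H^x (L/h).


Q = K * H^x
  = 0.5 * 10^0.5
  = 0.5 * 3.1623
  = 1.58 L/h


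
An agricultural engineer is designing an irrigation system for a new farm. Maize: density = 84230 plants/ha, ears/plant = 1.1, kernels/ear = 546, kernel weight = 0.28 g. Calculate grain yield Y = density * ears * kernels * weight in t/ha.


Y = density * ears * kernels * kw
  = 84230 * 1.1 * 546 * 0.28 g/ha
  = 14164790.64 g/ha
  = 14164.79 kg/ha = 14.16 t/ha


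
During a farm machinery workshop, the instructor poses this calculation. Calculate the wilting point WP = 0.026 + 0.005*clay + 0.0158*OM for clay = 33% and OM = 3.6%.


WP = 0.026 + 0.005*33 + 0.0158*3.6
   = 0.026 + 0.1650 + 0.0569
   = 0.2479


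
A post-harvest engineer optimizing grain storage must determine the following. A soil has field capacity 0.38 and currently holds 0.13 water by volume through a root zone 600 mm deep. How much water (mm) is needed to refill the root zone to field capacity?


SMD = (FC - theta) * D
    = (0.38 - 0.13) * 600
    = 0.250 * 600
    = 150 mm


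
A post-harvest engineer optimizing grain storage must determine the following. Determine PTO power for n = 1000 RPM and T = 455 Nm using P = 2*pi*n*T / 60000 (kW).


P = 2*pi*n*T / 60000
  = 2*pi * 1000 * 455 / 60000
  = 2858849.31 / 60000
  = 47.65 kW


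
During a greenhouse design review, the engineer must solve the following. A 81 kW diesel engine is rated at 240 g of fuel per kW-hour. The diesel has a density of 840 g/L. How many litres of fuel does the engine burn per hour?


FC = P * BSFC / rho_fuel
   = 81 * 240 / 840
   = 19440 / 840
   = 23.14 L/h


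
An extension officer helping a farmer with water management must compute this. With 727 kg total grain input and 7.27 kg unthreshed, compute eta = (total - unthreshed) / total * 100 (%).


eta = (total - unthreshed) / total * 100
    = (727 - 7.27) / 727 * 100
    = 719.73 / 727 * 100
    = 99%


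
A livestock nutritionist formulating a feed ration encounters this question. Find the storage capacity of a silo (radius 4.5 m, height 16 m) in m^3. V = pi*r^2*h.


V = pi * r^2 * h
  = pi * 4.5^2 * 16
  = pi * 20.25 * 16
  = 1017.88 m^3


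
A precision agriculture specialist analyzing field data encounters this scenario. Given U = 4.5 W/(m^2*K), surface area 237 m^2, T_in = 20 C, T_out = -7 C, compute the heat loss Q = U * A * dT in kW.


dT = 20 - (-7) = 27 K
Q = U * A * dT
  = 4.5 * 237 * 27
  = 28795.50 W = 28.80 kW


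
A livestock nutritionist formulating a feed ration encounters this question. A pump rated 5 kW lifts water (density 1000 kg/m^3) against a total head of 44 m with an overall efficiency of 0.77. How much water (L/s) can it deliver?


Q = (P * 1000 * eta) / (rho * g * H)
  = (5 * 1000 * 0.77) / (1000 * 9.81 * 44)
  = 3850 / 431640
  = 0.00892 m^3/s = 8.92 L/s


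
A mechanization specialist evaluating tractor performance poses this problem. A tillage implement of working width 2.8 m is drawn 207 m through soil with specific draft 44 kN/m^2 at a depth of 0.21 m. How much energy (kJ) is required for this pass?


E = k * d * w * L
  = 44 * 0.21 * 2.8 * 207
  = 5355.50 kJ


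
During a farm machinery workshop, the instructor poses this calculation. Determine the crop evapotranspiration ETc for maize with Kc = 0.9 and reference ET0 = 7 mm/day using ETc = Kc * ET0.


ETc = Kc * ET0
    = 0.9 * 7
    = 6.30 mm/day


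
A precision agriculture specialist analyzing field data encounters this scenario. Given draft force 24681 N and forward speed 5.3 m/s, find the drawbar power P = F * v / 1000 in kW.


P = F * v / 1000
  = 24681 * 5.3 / 1000
  = 130809.30 / 1000
  = 130.81 kW


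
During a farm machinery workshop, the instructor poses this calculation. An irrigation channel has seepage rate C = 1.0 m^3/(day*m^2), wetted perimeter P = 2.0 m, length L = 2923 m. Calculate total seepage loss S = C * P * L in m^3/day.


S = C * P * L
  = 1.0 * 2.0 * 2923
  = 5846 m^3/day


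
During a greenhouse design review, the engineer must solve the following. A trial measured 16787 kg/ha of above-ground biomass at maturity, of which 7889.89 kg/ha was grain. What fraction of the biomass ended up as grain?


HI = grain_yield / biomass
   = 7889.89 / 16787
   = 0.47


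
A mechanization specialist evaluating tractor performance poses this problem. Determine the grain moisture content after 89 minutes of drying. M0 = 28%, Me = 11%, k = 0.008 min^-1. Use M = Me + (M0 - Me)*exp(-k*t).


M = Me + (M0 - Me) * e^(-k*t)
  = 11 + (28 - 11) * e^(-0.008*89)
  = 11 + 17 * e^(-0.712)
  = 11 + 17 * 0.49066
  = 11 + 8.3413
  = 19.34%


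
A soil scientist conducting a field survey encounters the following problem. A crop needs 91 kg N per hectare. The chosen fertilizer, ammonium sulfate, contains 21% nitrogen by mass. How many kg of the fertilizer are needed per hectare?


Rate = N_required / (N_content / 100)
     = 91 / (21 / 100)
     = 91 / 0.21
     = 433.33 kg/ha


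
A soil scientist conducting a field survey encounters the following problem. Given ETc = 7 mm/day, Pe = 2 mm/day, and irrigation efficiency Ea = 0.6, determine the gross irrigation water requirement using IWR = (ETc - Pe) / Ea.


IWR = (ETc - Pe) / Ea
    = (7 - 2) / 0.6
    = 5 / 0.6
    = 8.33 mm/day


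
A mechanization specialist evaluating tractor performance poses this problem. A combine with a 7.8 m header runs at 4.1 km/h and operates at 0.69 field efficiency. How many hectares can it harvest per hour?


C = w * v * eta_f / 10
  = 7.8 * 4.1 * 0.69 / 10
  = 22.07 / 10
  = 2.21 ha/h


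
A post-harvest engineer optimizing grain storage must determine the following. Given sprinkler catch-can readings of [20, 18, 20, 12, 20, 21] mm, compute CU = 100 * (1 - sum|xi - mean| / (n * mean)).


xbar = 111 / 6 = 18.500
sum|xi - xbar| = 14
CU = 100 * (1 - 14 / (6 * 18.500))
   = 100 * (1 - 0.1261)
   = 87.39%


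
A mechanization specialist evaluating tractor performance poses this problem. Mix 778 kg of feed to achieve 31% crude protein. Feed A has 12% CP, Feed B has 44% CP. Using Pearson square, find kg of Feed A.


parts_A = CP_b - target = 44 - 31 = 13
parts_B = target - CP_a = 31 - 12 = 19
total_parts = 13 + 19 = 32
Feed A = 778 * 13 / 32 = 316.06 kg
Feed B = 778 * 19 / 32 = 461.94 kg

316.06 kg


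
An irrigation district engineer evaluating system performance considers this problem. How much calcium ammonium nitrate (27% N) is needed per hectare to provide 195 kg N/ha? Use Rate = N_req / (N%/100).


Rate = N_required / (N_content / 100)
     = 195 / (27 / 100)
     = 195 / 0.27
     = 722.22 kg/ha


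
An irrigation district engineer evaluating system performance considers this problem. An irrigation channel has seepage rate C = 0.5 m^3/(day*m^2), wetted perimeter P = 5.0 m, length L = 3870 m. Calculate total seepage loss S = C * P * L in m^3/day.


S = C * P * L
  = 0.5 * 5.0 * 3870
  = 9675 m^3/day


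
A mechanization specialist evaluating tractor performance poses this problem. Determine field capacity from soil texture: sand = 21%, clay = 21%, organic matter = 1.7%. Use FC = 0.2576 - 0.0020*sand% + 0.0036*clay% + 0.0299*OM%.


FC = 0.2576 - 0.0020*21 + 0.0036*21 + 0.0299*1.7
   = 0.2576 - 0.0420 + 0.0756 + 0.0508
   = 0.3420


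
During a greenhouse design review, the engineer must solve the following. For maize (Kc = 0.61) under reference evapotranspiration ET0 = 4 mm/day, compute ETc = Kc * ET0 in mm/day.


ETc = Kc * ET0
    = 0.61 * 4
    = 2.44 mm/day


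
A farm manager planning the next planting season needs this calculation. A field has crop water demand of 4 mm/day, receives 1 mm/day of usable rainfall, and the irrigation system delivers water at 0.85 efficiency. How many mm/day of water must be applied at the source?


IWR = (ETc - Pe) / Ea
    = (4 - 1) / 0.85
    = 3 / 0.85
    = 3.53 mm/day


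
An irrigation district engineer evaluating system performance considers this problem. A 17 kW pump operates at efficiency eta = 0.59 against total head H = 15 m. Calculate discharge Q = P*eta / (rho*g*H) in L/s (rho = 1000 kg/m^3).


Q = (P * 1000 * eta) / (rho * g * H)
  = (17 * 1000 * 0.59) / (1000 * 9.81 * 15)
  = 10030 / 147150
  = 0.06816 m^3/s = 68.16 L/s


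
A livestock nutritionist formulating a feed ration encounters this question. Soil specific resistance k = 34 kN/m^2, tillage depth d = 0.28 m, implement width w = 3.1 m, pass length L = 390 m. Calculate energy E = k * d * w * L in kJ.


E = k * d * w * L
  = 34 * 0.28 * 3.1 * 390
  = 11509.68 kJ


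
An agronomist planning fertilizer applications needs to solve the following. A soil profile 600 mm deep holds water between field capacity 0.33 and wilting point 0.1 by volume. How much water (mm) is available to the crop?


AW = (FC - WP) * D
   = (0.33 - 0.1) * 600
   = 0.23 * 600
   = 138 mm


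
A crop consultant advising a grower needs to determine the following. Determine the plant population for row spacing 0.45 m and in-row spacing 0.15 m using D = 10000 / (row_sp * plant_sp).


D = 10000 / (row_sp * plant_sp)
  = 10000 / (0.45 * 0.15)
  = 10000 / 0.0675
  = 148148.15 plants/ha


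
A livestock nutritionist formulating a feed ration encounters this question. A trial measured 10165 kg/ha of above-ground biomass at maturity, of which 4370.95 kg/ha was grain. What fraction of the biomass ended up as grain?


HI = grain_yield / biomass
   = 4370.95 / 10165
   = 0.43


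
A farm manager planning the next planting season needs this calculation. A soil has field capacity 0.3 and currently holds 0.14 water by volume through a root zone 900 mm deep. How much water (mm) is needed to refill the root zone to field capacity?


SMD = (FC - theta) * D
    = (0.3 - 0.14) * 900
    = 0.160 * 900
    = 144 mm


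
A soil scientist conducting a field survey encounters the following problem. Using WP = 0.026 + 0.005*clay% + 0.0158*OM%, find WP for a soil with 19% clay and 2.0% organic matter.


WP = 0.026 + 0.005*19 + 0.0158*2.0
   = 0.026 + 0.0950 + 0.0316
   = 0.1526


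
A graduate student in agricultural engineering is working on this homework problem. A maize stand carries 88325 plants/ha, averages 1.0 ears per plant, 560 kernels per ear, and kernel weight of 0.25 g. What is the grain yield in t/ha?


Y = density * ears * kernels * kw
  = 88325 * 1.0 * 560 * 0.25 g/ha
  = 12365500 g/ha
  = 12365.50 kg/ha = 12.37 t/ha


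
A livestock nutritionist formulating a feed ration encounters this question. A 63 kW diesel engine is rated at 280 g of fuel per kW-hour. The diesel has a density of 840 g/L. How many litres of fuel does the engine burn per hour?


FC = P * BSFC / rho_fuel
   = 63 * 280 / 840
   = 17640 / 840
   = 21 L/h


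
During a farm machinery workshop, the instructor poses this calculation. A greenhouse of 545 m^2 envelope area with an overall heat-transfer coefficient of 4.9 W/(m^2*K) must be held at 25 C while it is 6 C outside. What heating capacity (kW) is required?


dT = 25 - (6) = 19 K
Q = U * A * dT
  = 4.9 * 545 * 19
  = 50739.50 W = 50.74 kW


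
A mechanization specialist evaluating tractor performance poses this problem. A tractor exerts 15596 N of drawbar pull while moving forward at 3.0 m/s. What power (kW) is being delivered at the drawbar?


P = F * v / 1000
  = 15596 * 3.0 / 1000
  = 46788 / 1000
  = 46.79 kW


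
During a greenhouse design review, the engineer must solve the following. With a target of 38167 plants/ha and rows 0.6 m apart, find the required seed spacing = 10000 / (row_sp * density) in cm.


spacing = 10000 / (row_sp * density)
        = 10000 / (0.6 * 38167)
        = 10000 / 22900.20
        = 0.43668 m = 43.67 cm


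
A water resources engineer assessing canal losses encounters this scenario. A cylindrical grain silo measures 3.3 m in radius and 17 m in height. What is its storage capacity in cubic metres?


V = pi * r^2 * h
  = pi * 3.3^2 * 17
  = pi * 10.89 * 17
  = 581.60 m^3


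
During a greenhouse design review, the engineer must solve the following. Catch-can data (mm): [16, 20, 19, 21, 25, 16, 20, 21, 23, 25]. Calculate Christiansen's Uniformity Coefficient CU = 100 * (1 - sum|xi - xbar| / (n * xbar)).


xbar = 206 / 10 = 20.600
sum|xi - xbar| = 24
CU = 100 * (1 - 24 / (10 * 20.600))
   = 100 * (1 - 0.1165)
   = 88.35%


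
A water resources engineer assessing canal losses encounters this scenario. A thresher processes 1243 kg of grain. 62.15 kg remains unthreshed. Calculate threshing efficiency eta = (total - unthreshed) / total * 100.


eta = (total - unthreshed) / total * 100
    = (1243 - 62.15) / 1243 * 100
    = 1180.85 / 1243 * 100
    = 95%


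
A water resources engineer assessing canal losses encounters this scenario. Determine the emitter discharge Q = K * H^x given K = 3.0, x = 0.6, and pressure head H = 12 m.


Q = K * H^x
  = 3.0 * 12^0.6
  = 3.0 * 4.4413
  = 13.32 L/h


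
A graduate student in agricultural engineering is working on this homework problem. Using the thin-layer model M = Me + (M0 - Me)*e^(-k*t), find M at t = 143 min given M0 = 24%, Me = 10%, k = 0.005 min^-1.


M = Me + (M0 - Me) * e^(-k*t)
  = 10 + (24 - 10) * e^(-0.005*143)
  = 10 + 14 * e^(-0.715)
  = 10 + 14 * 0.48919
  = 10 + 6.8487
  = 16.85%


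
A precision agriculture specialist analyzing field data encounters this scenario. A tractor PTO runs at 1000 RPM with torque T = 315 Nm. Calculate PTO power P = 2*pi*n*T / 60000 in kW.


P = 2*pi*n*T / 60000
  = 2*pi * 1000 * 315 / 60000
  = 1979203.37 / 60000
  = 32.99 kW


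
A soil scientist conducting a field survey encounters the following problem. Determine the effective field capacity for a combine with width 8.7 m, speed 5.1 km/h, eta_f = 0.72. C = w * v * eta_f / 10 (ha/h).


C = w * v * eta_f / 10
  = 8.7 * 5.1 * 0.72 / 10
  = 31.95 / 10
  = 3.19 ha/h


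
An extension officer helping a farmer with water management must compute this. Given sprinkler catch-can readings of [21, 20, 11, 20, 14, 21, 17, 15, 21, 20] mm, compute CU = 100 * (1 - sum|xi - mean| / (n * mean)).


xbar = 180 / 10 = 18
sum|xi - xbar| = 30
CU = 100 * (1 - 30 / (10 * 18))
   = 100 * (1 - 0.1667)
   = 83.33%


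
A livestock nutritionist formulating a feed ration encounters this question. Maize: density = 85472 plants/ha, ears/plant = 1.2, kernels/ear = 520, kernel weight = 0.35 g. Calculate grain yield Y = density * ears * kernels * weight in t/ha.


Y = density * ears * kernels * kw
  = 85472 * 1.2 * 520 * 0.35 g/ha
  = 18667084.80 g/ha
  = 18667.08 kg/ha = 18.67 t/ha


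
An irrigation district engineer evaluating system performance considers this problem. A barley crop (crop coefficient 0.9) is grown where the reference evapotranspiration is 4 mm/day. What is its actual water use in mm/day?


ETc = Kc * ET0
    = 0.9 * 4
    = 3.60 mm/day


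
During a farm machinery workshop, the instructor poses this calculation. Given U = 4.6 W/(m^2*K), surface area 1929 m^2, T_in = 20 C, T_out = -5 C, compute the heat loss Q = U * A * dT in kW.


dT = 20 - (-5) = 25 K
Q = U * A * dT
  = 4.6 * 1929 * 25
  = 221835 W = 221.84 kW


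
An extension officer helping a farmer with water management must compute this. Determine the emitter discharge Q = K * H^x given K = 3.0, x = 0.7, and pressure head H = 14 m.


Q = K * H^x
  = 3.0 * 14^0.7
  = 3.0 * 6.3429
  = 19.03 L/h
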